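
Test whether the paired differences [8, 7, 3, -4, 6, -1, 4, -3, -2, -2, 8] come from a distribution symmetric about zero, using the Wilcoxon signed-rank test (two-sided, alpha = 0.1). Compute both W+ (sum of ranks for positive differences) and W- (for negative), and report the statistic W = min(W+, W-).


Step 1: Drop any zero differences (none here) and take |d_i|.
|d| = [8, 7, 3, 4, 6, 1, 4, 3, 2, 2, 8]
Step 2: Midrank |d_i| (ties get averaged ranks).
ranks: |8|->10.5, |7|->9, |3|->4.5, |4|->6.5, |6|->8, |1|->1, |4|->6.5, |3|->4.5, |2|->2.5, |2|->2.5, |8|->10.5
Step 3: Attach original signs; sum ranks with positive sign and with negative sign.
W+ = 10.5 + 9 + 4.5 + 8 + 6.5 + 10.5 = 49
W- = 6.5 + 1 + 4.5 + 2.5 + 2.5 = 17
(Check: W+ + W- = 66 should equal n(n+1)/2 = 66.)
Step 4: Test statistic W = min(W+, W-) = 17.
Step 5: Ties in |d|, so use the tie-corrected normal approximation.
        E[W] = n(n+1)/4 = 11*12/4 = 33.
        Tie groups: |d|=2 (t=2), |d|=3 (t=2), |d|=4 (t=2), |d|=8 (t=2); sum(t^3 - t) = 24.
        Var[W] = n(n+1)(2n+1)/24 - sum(t^3-t)/48 = 3036/24 - 24/48 = 126.
        z = (W - E[W]) / sqrt(Var[W]) = (17 - 33) / 11.2250 = -1.4254.
        Two-sided p = 2*Phi(z) = 0.154044.
Step 6: alpha = 0.1. fail to reject H0.

W+ = 49, W- = 17, W = min = 17, p = 0.154044, fail to reject H0.


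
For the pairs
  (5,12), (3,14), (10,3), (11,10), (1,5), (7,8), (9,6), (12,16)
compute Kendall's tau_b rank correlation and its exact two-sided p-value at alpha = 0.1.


Step 1: Enumerate the 28 unordered pairs (i,j) with i<j and classify each by sign(x_j-x_i) * sign(y_j-y_i).
  (1,2):dx=-2,dy=+2->D; (1,3):dx=+5,dy=-9->D; (1,4):dx=+6,dy=-2->D; (1,5):dx=-4,dy=-7->C
  (1,6):dx=+2,dy=-4->D; (1,7):dx=+4,dy=-6->D; (1,8):dx=+7,dy=+4->C; (2,3):dx=+7,dy=-11->D
  (2,4):dx=+8,dy=-4->D; (2,5):dx=-2,dy=-9->C; (2,6):dx=+4,dy=-6->D; (2,7):dx=+6,dy=-8->D
  (2,8):dx=+9,dy=+2->C; (3,4):dx=+1,dy=+7->C; (3,5):dx=-9,dy=+2->D; (3,6):dx=-3,dy=+5->D
  (3,7):dx=-1,dy=+3->D; (3,8):dx=+2,dy=+13->C; (4,5):dx=-10,dy=-5->C; (4,6):dx=-4,dy=-2->C
  (4,7):dx=-2,dy=-4->C; (4,8):dx=+1,dy=+6->C; (5,6):dx=+6,dy=+3->C; (5,7):dx=+8,dy=+1->C
  (5,8):dx=+11,dy=+11->C; (6,7):dx=+2,dy=-2->D; (6,8):dx=+5,dy=+8->C; (7,8):dx=+3,dy=+10->C
Step 2: C = 15, D = 13, total pairs = 28.
Step 3: tau = (C - D)/(n(n-1)/2) = (15 - 13)/28 = 0.071429.
Step 4: Exact two-sided p-value (enumerate n! = 40320 permutations of y under H0): p = 0.904861.
Step 5: alpha = 0.1. fail to reject H0.

tau_b = 0.0714 (C=15, D=13), p = 0.904861, fail to reject H0.


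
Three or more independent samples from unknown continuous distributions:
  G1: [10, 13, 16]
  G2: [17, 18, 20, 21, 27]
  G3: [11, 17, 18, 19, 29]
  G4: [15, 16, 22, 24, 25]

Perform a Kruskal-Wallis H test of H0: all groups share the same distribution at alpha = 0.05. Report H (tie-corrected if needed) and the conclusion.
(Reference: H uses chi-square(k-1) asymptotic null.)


Step 1: Combine all N = 18 observations and assign midranks.
sorted (value, group, rank): (10,G1,1), (11,G3,2), (13,G1,3), (15,G4,4), (16,G1,5.5), (16,G4,5.5), (17,G2,7.5), (17,G3,7.5), (18,G2,9.5), (18,G3,9.5), (19,G3,11), (20,G2,12), (21,G2,13), (22,G4,14), (24,G4,15), (25,G4,16), (27,G2,17), (29,G3,18)
Step 2: Sum ranks within each group.
R_1 = 9.5 (n_1 = 3)
R_2 = 59 (n_2 = 5)
R_3 = 48 (n_3 = 5)
R_4 = 54.5 (n_4 = 5)
Step 3: H = 12/(N(N+1)) * sum(R_i^2/n_i) - 3(N+1)
     = 12/(18*19) * (9.5^2/3 + 59^2/5 + 48^2/5 + 54.5^2/5) - 3*19
     = 0.035088 * 1781.13 - 57
     = 5.495906.
Step 4: Ties present; correction factor C = 1 - 18/(18^3 - 18) = 0.996904. Corrected H = 5.495906 / 0.996904 = 5.512974.
Step 5: Under H0, H ~ chi^2(3); p-value = 0.137865.
Step 6: alpha = 0.05. fail to reject H0.

H = 5.5130, df = 3, p = 0.137865, fail to reject H0.


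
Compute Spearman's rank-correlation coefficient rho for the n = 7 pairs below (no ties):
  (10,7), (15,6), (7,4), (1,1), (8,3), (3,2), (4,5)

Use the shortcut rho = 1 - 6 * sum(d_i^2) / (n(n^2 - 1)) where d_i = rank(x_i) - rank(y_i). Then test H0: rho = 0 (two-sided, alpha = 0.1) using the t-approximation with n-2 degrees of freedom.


Step 1: Rank x and y separately (midranks; no ties here).
rank(x): 10->6, 15->7, 7->4, 1->1, 8->5, 3->2, 4->3
rank(y): 7->7, 6->6, 4->4, 1->1, 3->3, 2->2, 5->5
Step 2: d_i = R_x(i) - R_y(i); compute d_i^2.
  (6-7)^2=1, (7-6)^2=1, (4-4)^2=0, (1-1)^2=0, (5-3)^2=4, (2-2)^2=0, (3-5)^2=4
sum(d^2) = 10.
Step 3: rho = 1 - 6*10 / (7*(7^2 - 1)) = 1 - 60/336 = 0.821429.
Step 4: Under H0, t = rho * sqrt((n-2)/(1-rho^2)) = 3.2206 ~ t(5).
Step 5: Two-sided p-value from the t-distribution with 5 df = 0.023449.
Step 6: alpha = 0.1. reject H0.

rho = 0.8214, p = 0.023449, reject H0 at alpha = 0.1.


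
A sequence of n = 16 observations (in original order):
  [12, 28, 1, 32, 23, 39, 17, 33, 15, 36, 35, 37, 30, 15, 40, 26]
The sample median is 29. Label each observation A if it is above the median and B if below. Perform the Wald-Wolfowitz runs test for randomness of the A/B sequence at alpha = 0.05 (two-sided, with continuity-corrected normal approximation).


Step 1: Compute median = 29; label A = above, B = below.
Labels in order: BBBABABABAAAABAB  (n_A = 8, n_B = 8)
Step 2: Count runs R = 11.
Step 3: Under H0 (random ordering), E[R] = 2*n_A*n_B/(n_A+n_B) + 1 = 2*8*8/16 + 1 = 9.0000.
        Var[R] = 2*n_A*n_B*(2*n_A*n_B - n_A - n_B) / ((n_A+n_B)^2 * (n_A+n_B-1)) = 14336/3840 = 3.7333.
        SD[R] = 1.9322.
Step 4: Continuity-corrected z = (R - 0.5 - E[R]) / SD[R] = (11 - 0.5 - 9.0000) / 1.9322 = 0.7763.
Step 5: Two-sided p-value via normal approximation = 2*(1 - Phi(|z|)) = 0.437558.
Step 6: alpha = 0.05. fail to reject H0.

R = 11, z = 0.7763, p = 0.437558, fail to reject H0.


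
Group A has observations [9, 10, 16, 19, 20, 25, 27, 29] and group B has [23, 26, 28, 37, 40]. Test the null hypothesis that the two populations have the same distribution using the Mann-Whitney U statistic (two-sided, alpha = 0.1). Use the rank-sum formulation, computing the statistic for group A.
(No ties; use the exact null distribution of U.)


Step 1: Combine and sort all 13 observations; assign midranks.
sorted (value, group): (9,X), (10,X), (16,X), (19,X), (20,X), (23,Y), (25,X), (26,Y), (27,X), (28,Y), (29,X), (37,Y), (40,Y)
ranks: 9->1, 10->2, 16->3, 19->4, 20->5, 23->6, 25->7, 26->8, 27->9, 28->10, 29->11, 37->12, 40->13
Step 2: Rank sum for X: R1 = 1 + 2 + 3 + 4 + 5 + 7 + 9 + 11 = 42.
Step 3: U_X = R1 - n1(n1+1)/2 = 42 - 8*9/2 = 42 - 36 = 6.
       U_Y = n1*n2 - U_X = 40 - 6 = 34.
Step 4: No ties, so the exact null distribution of U (based on enumerating the C(13,8) = 1287 equally likely rank assignments) gives the two-sided p-value.
Step 5: p-value = 0.045066; compare to alpha = 0.1. reject H0.

U_X = 6, p = 0.045066, reject H0 at alpha = 0.1.


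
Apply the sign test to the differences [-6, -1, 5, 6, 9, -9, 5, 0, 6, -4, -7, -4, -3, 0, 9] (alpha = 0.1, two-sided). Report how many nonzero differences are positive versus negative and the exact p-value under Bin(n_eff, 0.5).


Step 1: Discard zero differences. Original n = 15; n_eff = number of nonzero differences = 13.
Nonzero differences (with sign): -6, -1, +5, +6, +9, -9, +5, +6, -4, -7, -4, -3, +9
Step 2: Count signs: positive = 6, negative = 7.
Step 3: Under H0: P(positive) = 0.5, so the number of positives S ~ Bin(13, 0.5).
Step 4: Two-sided exact p-value = sum of Bin(13,0.5) probabilities at or below the observed probability = 1.000000.
Step 5: alpha = 0.1. fail to reject H0.

n_eff = 13, pos = 6, neg = 7, p = 1.000000, fail to reject H0.


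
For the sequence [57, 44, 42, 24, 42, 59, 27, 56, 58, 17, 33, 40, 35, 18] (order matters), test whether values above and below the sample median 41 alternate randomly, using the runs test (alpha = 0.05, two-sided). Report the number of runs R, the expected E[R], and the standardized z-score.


Step 1: Compute median = 41; label A = above, B = below.
Labels in order: AAABAABAABBBBB  (n_A = 7, n_B = 7)
Step 2: Count runs R = 6.
Step 3: Under H0 (random ordering), E[R] = 2*n_A*n_B/(n_A+n_B) + 1 = 2*7*7/14 + 1 = 8.0000.
        Var[R] = 2*n_A*n_B*(2*n_A*n_B - n_A - n_B) / ((n_A+n_B)^2 * (n_A+n_B-1)) = 8232/2548 = 3.2308.
        SD[R] = 1.7974.
Step 4: Continuity-corrected z = (R + 0.5 - E[R]) / SD[R] = (6 + 0.5 - 8.0000) / 1.7974 = -0.8345.
Step 5: Two-sided p-value via normal approximation = 2*(1 - Phi(|z|)) = 0.403986.
Step 6: alpha = 0.05. fail to reject H0.

R = 6, z = -0.8345, p = 0.403986, fail to reject H0.


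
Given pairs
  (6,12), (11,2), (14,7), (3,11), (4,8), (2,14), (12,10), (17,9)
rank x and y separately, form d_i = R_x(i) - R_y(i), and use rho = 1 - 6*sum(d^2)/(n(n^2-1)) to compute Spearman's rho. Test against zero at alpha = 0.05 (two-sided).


Step 1: Rank x and y separately (midranks; no ties here).
rank(x): 6->4, 11->5, 14->7, 3->2, 4->3, 2->1, 12->6, 17->8
rank(y): 12->7, 2->1, 7->2, 11->6, 8->3, 14->8, 10->5, 9->4
Step 2: d_i = R_x(i) - R_y(i); compute d_i^2.
  (4-7)^2=9, (5-1)^2=16, (7-2)^2=25, (2-6)^2=16, (3-3)^2=0, (1-8)^2=49, (6-5)^2=1, (8-4)^2=16
sum(d^2) = 132.
Step 3: rho = 1 - 6*132 / (8*(8^2 - 1)) = 1 - 792/504 = -0.571429.
Step 4: Under H0, t = rho * sqrt((n-2)/(1-rho^2)) = -1.7056 ~ t(6).
Step 5: Two-sided p-value from the t-distribution with 6 df = 0.138960.
Step 6: alpha = 0.05. fail to reject H0.

rho = -0.5714, p = 0.138960, fail to reject H0 at alpha = 0.05.


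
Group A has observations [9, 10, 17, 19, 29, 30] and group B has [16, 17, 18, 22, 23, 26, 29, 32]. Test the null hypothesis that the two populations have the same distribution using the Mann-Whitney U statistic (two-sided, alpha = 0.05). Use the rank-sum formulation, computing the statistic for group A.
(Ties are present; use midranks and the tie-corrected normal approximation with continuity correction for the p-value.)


Step 1: Combine and sort all 14 observations; assign midranks.
sorted (value, group): (9,X), (10,X), (16,Y), (17,X), (17,Y), (18,Y), (19,X), (22,Y), (23,Y), (26,Y), (29,X), (29,Y), (30,X), (32,Y)
ranks: 9->1, 10->2, 16->3, 17->4.5, 17->4.5, 18->6, 19->7, 22->8, 23->9, 26->10, 29->11.5, 29->11.5, 30->13, 32->14
Step 2: Rank sum for X: R1 = 1 + 2 + 4.5 + 7 + 11.5 + 13 = 39.
Step 3: U_X = R1 - n1(n1+1)/2 = 39 - 6*7/2 = 39 - 21 = 18.
       U_Y = n1*n2 - U_X = 48 - 18 = 30.
Step 4: Ties are present, so use the tie-corrected normal approximation (with continuity correction) for the p-value.
Step 5: p-value = 0.476705; compare to alpha = 0.05. fail to reject H0.

U_X = 18, p = 0.476705, fail to reject H0 at alpha = 0.05.


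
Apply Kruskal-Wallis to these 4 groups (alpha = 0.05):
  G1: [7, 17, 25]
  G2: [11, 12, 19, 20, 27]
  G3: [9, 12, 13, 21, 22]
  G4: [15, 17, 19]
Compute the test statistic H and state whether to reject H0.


Step 1: Combine all N = 16 observations and assign midranks.
sorted (value, group, rank): (7,G1,1), (9,G3,2), (11,G2,3), (12,G2,4.5), (12,G3,4.5), (13,G3,6), (15,G4,7), (17,G1,8.5), (17,G4,8.5), (19,G2,10.5), (19,G4,10.5), (20,G2,12), (21,G3,13), (22,G3,14), (25,G1,15), (27,G2,16)
Step 2: Sum ranks within each group.
R_1 = 24.5 (n_1 = 3)
R_2 = 46 (n_2 = 5)
R_3 = 39.5 (n_3 = 5)
R_4 = 26 (n_4 = 3)
Step 3: H = 12/(N(N+1)) * sum(R_i^2/n_i) - 3(N+1)
     = 12/(16*17) * (24.5^2/3 + 46^2/5 + 39.5^2/5 + 26^2/3) - 3*17
     = 0.044118 * 1160.67 - 51
     = 0.205882.
Step 4: Ties present; correction factor C = 1 - 18/(16^3 - 16) = 0.995588. Corrected H = 0.205882 / 0.995588 = 0.206795.
Step 5: Under H0, H ~ chi^2(3); p-value = 0.976485.
Step 6: alpha = 0.05. fail to reject H0.

H = 0.2068, df = 3, p = 0.976485, fail to reject H0.


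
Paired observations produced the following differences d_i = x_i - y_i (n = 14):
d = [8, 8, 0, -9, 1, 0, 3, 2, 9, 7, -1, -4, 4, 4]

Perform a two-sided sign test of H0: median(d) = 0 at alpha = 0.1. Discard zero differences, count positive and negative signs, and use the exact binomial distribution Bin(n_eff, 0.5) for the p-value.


Step 1: Discard zero differences. Original n = 14; n_eff = number of nonzero differences = 12.
Nonzero differences (with sign): +8, +8, -9, +1, +3, +2, +9, +7, -1, -4, +4, +4
Step 2: Count signs: positive = 9, negative = 3.
Step 3: Under H0: P(positive) = 0.5, so the number of positives S ~ Bin(12, 0.5).
Step 4: Two-sided exact p-value = sum of Bin(12,0.5) probabilities at or below the observed probability = 0.145996.
Step 5: alpha = 0.1. fail to reject H0.

n_eff = 12, pos = 9, neg = 3, p = 0.145996, fail to reject H0.


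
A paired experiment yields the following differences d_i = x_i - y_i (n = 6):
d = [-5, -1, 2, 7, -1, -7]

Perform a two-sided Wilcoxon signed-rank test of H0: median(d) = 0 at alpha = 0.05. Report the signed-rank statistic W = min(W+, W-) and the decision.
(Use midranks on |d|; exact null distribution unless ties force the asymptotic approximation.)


Step 1: Drop any zero differences (none here) and take |d_i|.
|d| = [5, 1, 2, 7, 1, 7]
Step 2: Midrank |d_i| (ties get averaged ranks).
ranks: |5|->4, |1|->1.5, |2|->3, |7|->5.5, |1|->1.5, |7|->5.5
Step 3: Attach original signs; sum ranks with positive sign and with negative sign.
W+ = 3 + 5.5 = 8.5
W- = 4 + 1.5 + 1.5 + 5.5 = 12.5
(Check: W+ + W- = 21 should equal n(n+1)/2 = 21.)
Step 4: Test statistic W = min(W+, W-) = 8.5.
Step 5: Ties in |d|, so use the tie-corrected normal approximation.
        E[W] = n(n+1)/4 = 6*7/4 = 10.5.
        Tie groups: |d|=1 (t=2), |d|=7 (t=2); sum(t^3 - t) = 12.
        Var[W] = n(n+1)(2n+1)/24 - sum(t^3-t)/48 = 546/24 - 12/48 = 22.5.
        z = (W - E[W]) / sqrt(Var[W]) = (8.5 - 10.5) / 4.7434 = -0.4216.
        Two-sided p = 2*Phi(z) = 0.673290.
Step 6: alpha = 0.05. fail to reject H0.

W+ = 8.5, W- = 12.5, W = min = 8.5, p = 0.673290, fail to reject H0.


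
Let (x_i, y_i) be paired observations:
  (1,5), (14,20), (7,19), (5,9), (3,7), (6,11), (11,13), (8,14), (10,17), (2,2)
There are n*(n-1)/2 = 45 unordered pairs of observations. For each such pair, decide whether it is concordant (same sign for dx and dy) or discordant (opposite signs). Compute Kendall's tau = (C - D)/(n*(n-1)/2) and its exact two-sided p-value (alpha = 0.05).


Step 1: Enumerate the 45 unordered pairs (i,j) with i<j and classify each by sign(x_j-x_i) * sign(y_j-y_i).
  (1,2):dx=+13,dy=+15->C; (1,3):dx=+6,dy=+14->C; (1,4):dx=+4,dy=+4->C; (1,5):dx=+2,dy=+2->C
  (1,6):dx=+5,dy=+6->C; (1,7):dx=+10,dy=+8->C; (1,8):dx=+7,dy=+9->C; (1,9):dx=+9,dy=+12->C
  (1,10):dx=+1,dy=-3->D; (2,3):dx=-7,dy=-1->C; (2,4):dx=-9,dy=-11->C; (2,5):dx=-11,dy=-13->C
  (2,6):dx=-8,dy=-9->C; (2,7):dx=-3,dy=-7->C; (2,8):dx=-6,dy=-6->C; (2,9):dx=-4,dy=-3->C
  (2,10):dx=-12,dy=-18->C; (3,4):dx=-2,dy=-10->C; (3,5):dx=-4,dy=-12->C; (3,6):dx=-1,dy=-8->C
  (3,7):dx=+4,dy=-6->D; (3,8):dx=+1,dy=-5->D; (3,9):dx=+3,dy=-2->D; (3,10):dx=-5,dy=-17->C
  (4,5):dx=-2,dy=-2->C; (4,6):dx=+1,dy=+2->C; (4,7):dx=+6,dy=+4->C; (4,8):dx=+3,dy=+5->C
  (4,9):dx=+5,dy=+8->C; (4,10):dx=-3,dy=-7->C; (5,6):dx=+3,dy=+4->C; (5,7):dx=+8,dy=+6->C
  (5,8):dx=+5,dy=+7->C; (5,9):dx=+7,dy=+10->C; (5,10):dx=-1,dy=-5->C; (6,7):dx=+5,dy=+2->C
  (6,8):dx=+2,dy=+3->C; (6,9):dx=+4,dy=+6->C; (6,10):dx=-4,dy=-9->C; (7,8):dx=-3,dy=+1->D
  (7,9):dx=-1,dy=+4->D; (7,10):dx=-9,dy=-11->C; (8,9):dx=+2,dy=+3->C; (8,10):dx=-6,dy=-12->C
  (9,10):dx=-8,dy=-15->C
Step 2: C = 39, D = 6, total pairs = 45.
Step 3: tau = (C - D)/(n(n-1)/2) = (39 - 6)/45 = 0.733333.
Step 4: Exact two-sided p-value (enumerate n! = 3628800 permutations of y under H0): p = 0.002213.
Step 5: alpha = 0.05. reject H0.

tau_b = 0.7333 (C=39, D=6), p = 0.002213, reject H0.


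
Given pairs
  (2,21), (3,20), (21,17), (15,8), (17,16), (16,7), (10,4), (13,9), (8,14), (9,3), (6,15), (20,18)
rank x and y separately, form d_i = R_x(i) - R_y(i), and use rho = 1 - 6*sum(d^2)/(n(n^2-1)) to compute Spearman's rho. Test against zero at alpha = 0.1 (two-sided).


Step 1: Rank x and y separately (midranks; no ties here).
rank(x): 2->1, 3->2, 21->12, 15->8, 17->10, 16->9, 10->6, 13->7, 8->4, 9->5, 6->3, 20->11
rank(y): 21->12, 20->11, 17->9, 8->4, 16->8, 7->3, 4->2, 9->5, 14->6, 3->1, 15->7, 18->10
Step 2: d_i = R_x(i) - R_y(i); compute d_i^2.
  (1-12)^2=121, (2-11)^2=81, (12-9)^2=9, (8-4)^2=16, (10-8)^2=4, (9-3)^2=36, (6-2)^2=16, (7-5)^2=4, (4-6)^2=4, (5-1)^2=16, (3-7)^2=16, (11-10)^2=1
sum(d^2) = 324.
Step 3: rho = 1 - 6*324 / (12*(12^2 - 1)) = 1 - 1944/1716 = -0.132867.
Step 4: Under H0, t = rho * sqrt((n-2)/(1-rho^2)) = -0.4239 ~ t(10).
Step 5: Two-sided p-value from the t-distribution with 10 df = 0.680598.
Step 6: alpha = 0.1. fail to reject H0.

rho = -0.1329, p = 0.680598, fail to reject H0 at alpha = 0.1.


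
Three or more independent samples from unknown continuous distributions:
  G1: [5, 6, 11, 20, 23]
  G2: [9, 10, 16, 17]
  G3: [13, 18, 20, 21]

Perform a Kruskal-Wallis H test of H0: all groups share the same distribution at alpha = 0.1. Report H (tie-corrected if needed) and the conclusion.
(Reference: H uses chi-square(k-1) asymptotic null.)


Step 1: Combine all N = 13 observations and assign midranks.
sorted (value, group, rank): (5,G1,1), (6,G1,2), (9,G2,3), (10,G2,4), (11,G1,5), (13,G3,6), (16,G2,7), (17,G2,8), (18,G3,9), (20,G1,10.5), (20,G3,10.5), (21,G3,12), (23,G1,13)
Step 2: Sum ranks within each group.
R_1 = 31.5 (n_1 = 5)
R_2 = 22 (n_2 = 4)
R_3 = 37.5 (n_3 = 4)
Step 3: H = 12/(N(N+1)) * sum(R_i^2/n_i) - 3(N+1)
     = 12/(13*14) * (31.5^2/5 + 22^2/4 + 37.5^2/4) - 3*14
     = 0.065934 * 671.013 - 42
     = 2.242582.
Step 4: Ties present; correction factor C = 1 - 6/(13^3 - 13) = 0.997253. Corrected H = 2.242582 / 0.997253 = 2.248760.
Step 5: Under H0, H ~ chi^2(2); p-value = 0.324854.
Step 6: alpha = 0.1. fail to reject H0.

H = 2.2488, df = 2, p = 0.324854, fail to reject H0.


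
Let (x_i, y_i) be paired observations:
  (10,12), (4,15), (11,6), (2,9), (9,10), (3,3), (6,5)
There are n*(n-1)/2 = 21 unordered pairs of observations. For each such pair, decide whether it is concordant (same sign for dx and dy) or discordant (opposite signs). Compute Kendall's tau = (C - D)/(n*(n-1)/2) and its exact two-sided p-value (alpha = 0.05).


Step 1: Enumerate the 21 unordered pairs (i,j) with i<j and classify each by sign(x_j-x_i) * sign(y_j-y_i).
  (1,2):dx=-6,dy=+3->D; (1,3):dx=+1,dy=-6->D; (1,4):dx=-8,dy=-3->C; (1,5):dx=-1,dy=-2->C
  (1,6):dx=-7,dy=-9->C; (1,7):dx=-4,dy=-7->C; (2,3):dx=+7,dy=-9->D; (2,4):dx=-2,dy=-6->C
  (2,5):dx=+5,dy=-5->D; (2,6):dx=-1,dy=-12->C; (2,7):dx=+2,dy=-10->D; (3,4):dx=-9,dy=+3->D
  (3,5):dx=-2,dy=+4->D; (3,6):dx=-8,dy=-3->C; (3,7):dx=-5,dy=-1->C; (4,5):dx=+7,dy=+1->C
  (4,6):dx=+1,dy=-6->D; (4,7):dx=+4,dy=-4->D; (5,6):dx=-6,dy=-7->C; (5,7):dx=-3,dy=-5->C
  (6,7):dx=+3,dy=+2->C
Step 2: C = 12, D = 9, total pairs = 21.
Step 3: tau = (C - D)/(n(n-1)/2) = (12 - 9)/21 = 0.142857.
Step 4: Exact two-sided p-value (enumerate n! = 5040 permutations of y under H0): p = 0.772619.
Step 5: alpha = 0.05. fail to reject H0.

tau_b = 0.1429 (C=12, D=9), p = 0.772619, fail to reject H0.


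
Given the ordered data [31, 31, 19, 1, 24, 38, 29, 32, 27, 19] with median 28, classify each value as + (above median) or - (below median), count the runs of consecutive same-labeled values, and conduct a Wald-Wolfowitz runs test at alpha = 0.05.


Step 1: Compute median = 28; label A = above, B = below.
Labels in order: AABBBAAABB  (n_A = 5, n_B = 5)
Step 2: Count runs R = 4.
Step 3: Under H0 (random ordering), E[R] = 2*n_A*n_B/(n_A+n_B) + 1 = 2*5*5/10 + 1 = 6.0000.
        Var[R] = 2*n_A*n_B*(2*n_A*n_B - n_A - n_B) / ((n_A+n_B)^2 * (n_A+n_B-1)) = 2000/900 = 2.2222.
        SD[R] = 1.4907.
Step 4: Continuity-corrected z = (R + 0.5 - E[R]) / SD[R] = (4 + 0.5 - 6.0000) / 1.4907 = -1.0062.
Step 5: Two-sided p-value via normal approximation = 2*(1 - Phi(|z|)) = 0.314305.
Step 6: alpha = 0.05. fail to reject H0.

R = 4, z = -1.0062, p = 0.314305, fail to reject H0.


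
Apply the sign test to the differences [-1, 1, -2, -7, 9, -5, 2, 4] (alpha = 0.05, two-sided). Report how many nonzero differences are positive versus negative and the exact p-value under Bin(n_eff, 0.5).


Step 1: Discard zero differences. Original n = 8; n_eff = number of nonzero differences = 8.
Nonzero differences (with sign): -1, +1, -2, -7, +9, -5, +2, +4
Step 2: Count signs: positive = 4, negative = 4.
Step 3: Under H0: P(positive) = 0.5, so the number of positives S ~ Bin(8, 0.5).
Step 4: Two-sided exact p-value = sum of Bin(8,0.5) probabilities at or below the observed probability = 1.000000.
Step 5: alpha = 0.05. fail to reject H0.

n_eff = 8, pos = 4, neg = 4, p = 1.000000, fail to reject H0.


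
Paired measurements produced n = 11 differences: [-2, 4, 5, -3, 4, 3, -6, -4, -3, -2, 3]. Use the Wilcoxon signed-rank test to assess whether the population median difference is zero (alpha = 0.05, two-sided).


Step 1: Drop any zero differences (none here) and take |d_i|.
|d| = [2, 4, 5, 3, 4, 3, 6, 4, 3, 2, 3]
Step 2: Midrank |d_i| (ties get averaged ranks).
ranks: |2|->1.5, |4|->8, |5|->10, |3|->4.5, |4|->8, |3|->4.5, |6|->11, |4|->8, |3|->4.5, |2|->1.5, |3|->4.5
Step 3: Attach original signs; sum ranks with positive sign and with negative sign.
W+ = 8 + 10 + 8 + 4.5 + 4.5 = 35
W- = 1.5 + 4.5 + 11 + 8 + 4.5 + 1.5 = 31
(Check: W+ + W- = 66 should equal n(n+1)/2 = 66.)
Step 4: Test statistic W = min(W+, W-) = 31.
Step 5: Ties in |d|, so use the tie-corrected normal approximation.
        E[W] = n(n+1)/4 = 11*12/4 = 33.
        Tie groups: |d|=2 (t=2), |d|=3 (t=4), |d|=4 (t=3); sum(t^3 - t) = 90.
        Var[W] = n(n+1)(2n+1)/24 - sum(t^3-t)/48 = 3036/24 - 90/48 = 124.625.
        z = (W - E[W]) / sqrt(Var[W]) = (31 - 33) / 11.1636 = -0.1792.
        Two-sided p = 2*Phi(z) = 0.857816.
Step 6: alpha = 0.05. fail to reject H0.

W+ = 35, W- = 31, W = min = 31, p = 0.857816, fail to reject H0.


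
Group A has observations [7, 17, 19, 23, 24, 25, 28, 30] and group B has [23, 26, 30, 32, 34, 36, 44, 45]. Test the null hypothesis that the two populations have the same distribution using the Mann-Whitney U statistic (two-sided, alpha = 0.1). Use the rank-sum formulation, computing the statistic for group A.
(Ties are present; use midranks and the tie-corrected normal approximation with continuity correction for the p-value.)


Step 1: Combine and sort all 16 observations; assign midranks.
sorted (value, group): (7,X), (17,X), (19,X), (23,X), (23,Y), (24,X), (25,X), (26,Y), (28,X), (30,X), (30,Y), (32,Y), (34,Y), (36,Y), (44,Y), (45,Y)
ranks: 7->1, 17->2, 19->3, 23->4.5, 23->4.5, 24->6, 25->7, 26->8, 28->9, 30->10.5, 30->10.5, 32->12, 34->13, 36->14, 44->15, 45->16
Step 2: Rank sum for X: R1 = 1 + 2 + 3 + 4.5 + 6 + 7 + 9 + 10.5 = 43.
Step 3: U_X = R1 - n1(n1+1)/2 = 43 - 8*9/2 = 43 - 36 = 7.
       U_Y = n1*n2 - U_X = 64 - 7 = 57.
Step 4: Ties are present, so use the tie-corrected normal approximation (with continuity correction) for the p-value.
Step 5: p-value = 0.009972; compare to alpha = 0.1. reject H0.

U_X = 7, p = 0.009972, reject H0 at alpha = 0.1.


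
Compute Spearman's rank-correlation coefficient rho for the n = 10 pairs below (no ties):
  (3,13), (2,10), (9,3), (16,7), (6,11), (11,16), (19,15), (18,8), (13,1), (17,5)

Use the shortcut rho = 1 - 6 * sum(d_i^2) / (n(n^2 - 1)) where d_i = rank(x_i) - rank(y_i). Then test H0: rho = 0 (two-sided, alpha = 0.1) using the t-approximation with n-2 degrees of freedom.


Step 1: Rank x and y separately (midranks; no ties here).
rank(x): 3->2, 2->1, 9->4, 16->7, 6->3, 11->5, 19->10, 18->9, 13->6, 17->8
rank(y): 13->8, 10->6, 3->2, 7->4, 11->7, 16->10, 15->9, 8->5, 1->1, 5->3
Step 2: d_i = R_x(i) - R_y(i); compute d_i^2.
  (2-8)^2=36, (1-6)^2=25, (4-2)^2=4, (7-4)^2=9, (3-7)^2=16, (5-10)^2=25, (10-9)^2=1, (9-5)^2=16, (6-1)^2=25, (8-3)^2=25
sum(d^2) = 182.
Step 3: rho = 1 - 6*182 / (10*(10^2 - 1)) = 1 - 1092/990 = -0.103030.
Step 4: Under H0, t = rho * sqrt((n-2)/(1-rho^2)) = -0.2930 ~ t(8).
Step 5: Two-sided p-value from the t-distribution with 8 df = 0.776998.
Step 6: alpha = 0.1. fail to reject H0.

rho = -0.1030, p = 0.776998, fail to reject H0 at alpha = 0.1.


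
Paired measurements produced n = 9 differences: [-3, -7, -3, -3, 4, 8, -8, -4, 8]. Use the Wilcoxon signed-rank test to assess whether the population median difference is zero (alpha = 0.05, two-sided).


Step 1: Drop any zero differences (none here) and take |d_i|.
|d| = [3, 7, 3, 3, 4, 8, 8, 4, 8]
Step 2: Midrank |d_i| (ties get averaged ranks).
ranks: |3|->2, |7|->6, |3|->2, |3|->2, |4|->4.5, |8|->8, |8|->8, |4|->4.5, |8|->8
Step 3: Attach original signs; sum ranks with positive sign and with negative sign.
W+ = 4.5 + 8 + 8 = 20.5
W- = 2 + 6 + 2 + 2 + 8 + 4.5 = 24.5
(Check: W+ + W- = 45 should equal n(n+1)/2 = 45.)
Step 4: Test statistic W = min(W+, W-) = 20.5.
Step 5: Ties in |d|, so use the tie-corrected normal approximation.
        E[W] = n(n+1)/4 = 9*10/4 = 22.5.
        Tie groups: |d|=3 (t=3), |d|=4 (t=2), |d|=8 (t=3); sum(t^3 - t) = 54.
        Var[W] = n(n+1)(2n+1)/24 - sum(t^3-t)/48 = 1710/24 - 54/48 = 70.125.
        z = (W - E[W]) / sqrt(Var[W]) = (20.5 - 22.5) / 8.3741 = -0.2388.
        Two-sided p = 2*Phi(z) = 0.811235.
Step 6: alpha = 0.05. fail to reject H0.

W+ = 20.5, W- = 24.5, W = min = 20.5, p = 0.811235, fail to reject H0.


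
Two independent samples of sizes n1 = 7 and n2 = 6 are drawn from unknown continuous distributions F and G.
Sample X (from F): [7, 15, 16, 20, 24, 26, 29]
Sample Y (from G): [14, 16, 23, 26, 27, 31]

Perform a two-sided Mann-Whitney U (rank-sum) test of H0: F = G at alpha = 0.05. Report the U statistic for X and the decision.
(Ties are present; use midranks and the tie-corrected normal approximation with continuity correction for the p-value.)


Step 1: Combine and sort all 13 observations; assign midranks.
sorted (value, group): (7,X), (14,Y), (15,X), (16,X), (16,Y), (20,X), (23,Y), (24,X), (26,X), (26,Y), (27,Y), (29,X), (31,Y)
ranks: 7->1, 14->2, 15->3, 16->4.5, 16->4.5, 20->6, 23->7, 24->8, 26->9.5, 26->9.5, 27->11, 29->12, 31->13
Step 2: Rank sum for X: R1 = 1 + 3 + 4.5 + 6 + 8 + 9.5 + 12 = 44.
Step 3: U_X = R1 - n1(n1+1)/2 = 44 - 7*8/2 = 44 - 28 = 16.
       U_Y = n1*n2 - U_X = 42 - 16 = 26.
Step 4: Ties are present, so use the tie-corrected normal approximation (with continuity correction) for the p-value.
Step 5: p-value = 0.519167; compare to alpha = 0.05. fail to reject H0.

U_X = 16, p = 0.519167, fail to reject H0 at alpha = 0.05.


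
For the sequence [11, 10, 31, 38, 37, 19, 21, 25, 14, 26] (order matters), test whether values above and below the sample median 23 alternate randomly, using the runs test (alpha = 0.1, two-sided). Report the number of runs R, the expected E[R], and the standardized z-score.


Step 1: Compute median = 23; label A = above, B = below.
Labels in order: BBAAABBABA  (n_A = 5, n_B = 5)
Step 2: Count runs R = 6.
Step 3: Under H0 (random ordering), E[R] = 2*n_A*n_B/(n_A+n_B) + 1 = 2*5*5/10 + 1 = 6.0000.
        Var[R] = 2*n_A*n_B*(2*n_A*n_B - n_A - n_B) / ((n_A+n_B)^2 * (n_A+n_B-1)) = 2000/900 = 2.2222.
        SD[R] = 1.4907.
Step 4: R = E[R], so z = 0 with no continuity correction.
Step 5: Two-sided p-value via normal approximation = 2*(1 - Phi(|z|)) = 1.000000.
Step 6: alpha = 0.1. fail to reject H0.

R = 6, z = 0.0000, p = 1.000000, fail to reject H0.


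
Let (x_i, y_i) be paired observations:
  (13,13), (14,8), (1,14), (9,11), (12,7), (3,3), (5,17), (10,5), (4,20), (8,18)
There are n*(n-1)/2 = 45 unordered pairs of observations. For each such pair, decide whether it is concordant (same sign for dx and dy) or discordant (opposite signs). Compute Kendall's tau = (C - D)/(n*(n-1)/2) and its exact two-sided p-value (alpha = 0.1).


Step 1: Enumerate the 45 unordered pairs (i,j) with i<j and classify each by sign(x_j-x_i) * sign(y_j-y_i).
  (1,2):dx=+1,dy=-5->D; (1,3):dx=-12,dy=+1->D; (1,4):dx=-4,dy=-2->C; (1,5):dx=-1,dy=-6->C
  (1,6):dx=-10,dy=-10->C; (1,7):dx=-8,dy=+4->D; (1,8):dx=-3,dy=-8->C; (1,9):dx=-9,dy=+7->D
  (1,10):dx=-5,dy=+5->D; (2,3):dx=-13,dy=+6->D; (2,4):dx=-5,dy=+3->D; (2,5):dx=-2,dy=-1->C
  (2,6):dx=-11,dy=-5->C; (2,7):dx=-9,dy=+9->D; (2,8):dx=-4,dy=-3->C; (2,9):dx=-10,dy=+12->D
  (2,10):dx=-6,dy=+10->D; (3,4):dx=+8,dy=-3->D; (3,5):dx=+11,dy=-7->D; (3,6):dx=+2,dy=-11->D
  (3,7):dx=+4,dy=+3->C; (3,8):dx=+9,dy=-9->D; (3,9):dx=+3,dy=+6->C; (3,10):dx=+7,dy=+4->C
  (4,5):dx=+3,dy=-4->D; (4,6):dx=-6,dy=-8->C; (4,7):dx=-4,dy=+6->D; (4,8):dx=+1,dy=-6->D
  (4,9):dx=-5,dy=+9->D; (4,10):dx=-1,dy=+7->D; (5,6):dx=-9,dy=-4->C; (5,7):dx=-7,dy=+10->D
  (5,8):dx=-2,dy=-2->C; (5,9):dx=-8,dy=+13->D; (5,10):dx=-4,dy=+11->D; (6,7):dx=+2,dy=+14->C
  (6,8):dx=+7,dy=+2->C; (6,9):dx=+1,dy=+17->C; (6,10):dx=+5,dy=+15->C; (7,8):dx=+5,dy=-12->D
  (7,9):dx=-1,dy=+3->D; (7,10):dx=+3,dy=+1->C; (8,9):dx=-6,dy=+15->D; (8,10):dx=-2,dy=+13->D
  (9,10):dx=+4,dy=-2->D
Step 2: C = 18, D = 27, total pairs = 45.
Step 3: tau = (C - D)/(n(n-1)/2) = (18 - 27)/45 = -0.200000.
Step 4: Exact two-sided p-value (enumerate n! = 3628800 permutations of y under H0): p = 0.484313.
Step 5: alpha = 0.1. fail to reject H0.

tau_b = -0.2000 (C=18, D=27), p = 0.484313, fail to reject H0.


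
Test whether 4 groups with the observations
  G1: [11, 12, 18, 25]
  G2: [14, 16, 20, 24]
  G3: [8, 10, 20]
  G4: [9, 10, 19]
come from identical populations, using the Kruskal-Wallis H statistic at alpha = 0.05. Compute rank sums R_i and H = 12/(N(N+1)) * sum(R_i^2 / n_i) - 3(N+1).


Step 1: Combine all N = 14 observations and assign midranks.
sorted (value, group, rank): (8,G3,1), (9,G4,2), (10,G3,3.5), (10,G4,3.5), (11,G1,5), (12,G1,6), (14,G2,7), (16,G2,8), (18,G1,9), (19,G4,10), (20,G2,11.5), (20,G3,11.5), (24,G2,13), (25,G1,14)
Step 2: Sum ranks within each group.
R_1 = 34 (n_1 = 4)
R_2 = 39.5 (n_2 = 4)
R_3 = 16 (n_3 = 3)
R_4 = 15.5 (n_4 = 3)
Step 3: H = 12/(N(N+1)) * sum(R_i^2/n_i) - 3(N+1)
     = 12/(14*15) * (34^2/4 + 39.5^2/4 + 16^2/3 + 15.5^2/3) - 3*15
     = 0.057143 * 844.479 - 45
     = 3.255952.
Step 4: Ties present; correction factor C = 1 - 12/(14^3 - 14) = 0.995604. Corrected H = 3.255952 / 0.995604 = 3.270327.
Step 5: Under H0, H ~ chi^2(3); p-value = 0.351794.
Step 6: alpha = 0.05. fail to reject H0.

H = 3.2703, df = 3, p = 0.351794, fail to reject H0.


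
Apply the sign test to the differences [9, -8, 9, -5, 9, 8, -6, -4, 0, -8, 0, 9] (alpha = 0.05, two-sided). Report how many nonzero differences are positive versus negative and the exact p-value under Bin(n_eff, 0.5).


Step 1: Discard zero differences. Original n = 12; n_eff = number of nonzero differences = 10.
Nonzero differences (with sign): +9, -8, +9, -5, +9, +8, -6, -4, -8, +9
Step 2: Count signs: positive = 5, negative = 5.
Step 3: Under H0: P(positive) = 0.5, so the number of positives S ~ Bin(10, 0.5).
Step 4: Two-sided exact p-value = sum of Bin(10,0.5) probabilities at or below the observed probability = 1.000000.
Step 5: alpha = 0.05. fail to reject H0.

n_eff = 10, pos = 5, neg = 5, p = 1.000000, fail to reject H0.


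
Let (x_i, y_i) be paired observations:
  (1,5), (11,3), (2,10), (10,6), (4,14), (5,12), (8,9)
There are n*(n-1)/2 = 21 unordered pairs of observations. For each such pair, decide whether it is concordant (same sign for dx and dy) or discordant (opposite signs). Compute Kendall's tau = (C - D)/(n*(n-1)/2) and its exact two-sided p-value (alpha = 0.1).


Step 1: Enumerate the 21 unordered pairs (i,j) with i<j and classify each by sign(x_j-x_i) * sign(y_j-y_i).
  (1,2):dx=+10,dy=-2->D; (1,3):dx=+1,dy=+5->C; (1,4):dx=+9,dy=+1->C; (1,5):dx=+3,dy=+9->C
  (1,6):dx=+4,dy=+7->C; (1,7):dx=+7,dy=+4->C; (2,3):dx=-9,dy=+7->D; (2,4):dx=-1,dy=+3->D
  (2,5):dx=-7,dy=+11->D; (2,6):dx=-6,dy=+9->D; (2,7):dx=-3,dy=+6->D; (3,4):dx=+8,dy=-4->D
  (3,5):dx=+2,dy=+4->C; (3,6):dx=+3,dy=+2->C; (3,7):dx=+6,dy=-1->D; (4,5):dx=-6,dy=+8->D
  (4,6):dx=-5,dy=+6->D; (4,7):dx=-2,dy=+3->D; (5,6):dx=+1,dy=-2->D; (5,7):dx=+4,dy=-5->D
  (6,7):dx=+3,dy=-3->D
Step 2: C = 7, D = 14, total pairs = 21.
Step 3: tau = (C - D)/(n(n-1)/2) = (7 - 14)/21 = -0.333333.
Step 4: Exact two-sided p-value (enumerate n! = 5040 permutations of y under H0): p = 0.381349.
Step 5: alpha = 0.1. fail to reject H0.

tau_b = -0.3333 (C=7, D=14), p = 0.381349, fail to reject H0.


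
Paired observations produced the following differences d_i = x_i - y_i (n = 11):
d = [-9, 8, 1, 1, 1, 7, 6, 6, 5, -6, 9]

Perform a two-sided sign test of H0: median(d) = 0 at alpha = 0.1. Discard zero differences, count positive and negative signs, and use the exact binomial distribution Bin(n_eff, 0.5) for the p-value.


Step 1: Discard zero differences. Original n = 11; n_eff = number of nonzero differences = 11.
Nonzero differences (with sign): -9, +8, +1, +1, +1, +7, +6, +6, +5, -6, +9
Step 2: Count signs: positive = 9, negative = 2.
Step 3: Under H0: P(positive) = 0.5, so the number of positives S ~ Bin(11, 0.5).
Step 4: Two-sided exact p-value = sum of Bin(11,0.5) probabilities at or below the observed probability = 0.065430.
Step 5: alpha = 0.1. reject H0.

n_eff = 11, pos = 9, neg = 2, p = 0.065430, reject H0.


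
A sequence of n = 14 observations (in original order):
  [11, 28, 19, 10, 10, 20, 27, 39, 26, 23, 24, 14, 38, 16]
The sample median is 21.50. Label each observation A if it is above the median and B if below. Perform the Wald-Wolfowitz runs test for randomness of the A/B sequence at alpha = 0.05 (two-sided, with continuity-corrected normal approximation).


Step 1: Compute median = 21.50; label A = above, B = below.
Labels in order: BABBBBAAAAABAB  (n_A = 7, n_B = 7)
Step 2: Count runs R = 7.
Step 3: Under H0 (random ordering), E[R] = 2*n_A*n_B/(n_A+n_B) + 1 = 2*7*7/14 + 1 = 8.0000.
        Var[R] = 2*n_A*n_B*(2*n_A*n_B - n_A - n_B) / ((n_A+n_B)^2 * (n_A+n_B-1)) = 8232/2548 = 3.2308.
        SD[R] = 1.7974.
Step 4: Continuity-corrected z = (R + 0.5 - E[R]) / SD[R] = (7 + 0.5 - 8.0000) / 1.7974 = -0.2782.
Step 5: Two-sided p-value via normal approximation = 2*(1 - Phi(|z|)) = 0.780879.
Step 6: alpha = 0.05. fail to reject H0.

R = 7, z = -0.2782, p = 0.780879, fail to reject H0.


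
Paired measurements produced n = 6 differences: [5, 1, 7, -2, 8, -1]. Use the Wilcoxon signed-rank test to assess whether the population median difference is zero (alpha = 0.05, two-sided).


Step 1: Drop any zero differences (none here) and take |d_i|.
|d| = [5, 1, 7, 2, 8, 1]
Step 2: Midrank |d_i| (ties get averaged ranks).
ranks: |5|->4, |1|->1.5, |7|->5, |2|->3, |8|->6, |1|->1.5
Step 3: Attach original signs; sum ranks with positive sign and with negative sign.
W+ = 4 + 1.5 + 5 + 6 = 16.5
W- = 3 + 1.5 = 4.5
(Check: W+ + W- = 21 should equal n(n+1)/2 = 21.)
Step 4: Test statistic W = min(W+, W-) = 4.5.
Step 5: Ties in |d|, so use the tie-corrected normal approximation.
        E[W] = n(n+1)/4 = 6*7/4 = 10.5.
        Tie groups: |d|=1 (t=2); sum(t^3 - t) = 6.
        Var[W] = n(n+1)(2n+1)/24 - sum(t^3-t)/48 = 546/24 - 6/48 = 22.625.
        z = (W - E[W]) / sqrt(Var[W]) = (4.5 - 10.5) / 4.7566 = -1.2614.
        Two-sided p = 2*Phi(z) = 0.207160.
Step 6: alpha = 0.05. fail to reject H0.

W+ = 16.5, W- = 4.5, W = min = 4.5, p = 0.207160, fail to reject H0.


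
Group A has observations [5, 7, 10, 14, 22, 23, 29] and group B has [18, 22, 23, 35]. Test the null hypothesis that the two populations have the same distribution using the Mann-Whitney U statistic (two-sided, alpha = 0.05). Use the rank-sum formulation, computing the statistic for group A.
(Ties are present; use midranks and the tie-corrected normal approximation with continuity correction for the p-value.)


Step 1: Combine and sort all 11 observations; assign midranks.
sorted (value, group): (5,X), (7,X), (10,X), (14,X), (18,Y), (22,X), (22,Y), (23,X), (23,Y), (29,X), (35,Y)
ranks: 5->1, 7->2, 10->3, 14->4, 18->5, 22->6.5, 22->6.5, 23->8.5, 23->8.5, 29->10, 35->11
Step 2: Rank sum for X: R1 = 1 + 2 + 3 + 4 + 6.5 + 8.5 + 10 = 35.
Step 3: U_X = R1 - n1(n1+1)/2 = 35 - 7*8/2 = 35 - 28 = 7.
       U_Y = n1*n2 - U_X = 28 - 7 = 21.
Step 4: Ties are present, so use the tie-corrected normal approximation (with continuity correction) for the p-value.
Step 5: p-value = 0.217200; compare to alpha = 0.05. fail to reject H0.

U_X = 7, p = 0.217200, fail to reject H0 at alpha = 0.05.


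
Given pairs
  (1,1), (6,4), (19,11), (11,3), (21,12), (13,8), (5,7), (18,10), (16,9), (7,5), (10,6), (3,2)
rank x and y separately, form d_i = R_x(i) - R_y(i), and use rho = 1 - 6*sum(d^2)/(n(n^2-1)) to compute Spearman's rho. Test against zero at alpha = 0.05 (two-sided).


Step 1: Rank x and y separately (midranks; no ties here).
rank(x): 1->1, 6->4, 19->11, 11->7, 21->12, 13->8, 5->3, 18->10, 16->9, 7->5, 10->6, 3->2
rank(y): 1->1, 4->4, 11->11, 3->3, 12->12, 8->8, 7->7, 10->10, 9->9, 5->5, 6->6, 2->2
Step 2: d_i = R_x(i) - R_y(i); compute d_i^2.
  (1-1)^2=0, (4-4)^2=0, (11-11)^2=0, (7-3)^2=16, (12-12)^2=0, (8-8)^2=0, (3-7)^2=16, (10-10)^2=0, (9-9)^2=0, (5-5)^2=0, (6-6)^2=0, (2-2)^2=0
sum(d^2) = 32.
Step 3: rho = 1 - 6*32 / (12*(12^2 - 1)) = 1 - 192/1716 = 0.888112.
Step 4: Under H0, t = rho * sqrt((n-2)/(1-rho^2)) = 6.1103 ~ t(10).
Step 5: Two-sided p-value from the t-distribution with 10 df = 0.000114.
Step 6: alpha = 0.05. reject H0.

rho = 0.8881, p = 0.000114, reject H0 at alpha = 0.05.


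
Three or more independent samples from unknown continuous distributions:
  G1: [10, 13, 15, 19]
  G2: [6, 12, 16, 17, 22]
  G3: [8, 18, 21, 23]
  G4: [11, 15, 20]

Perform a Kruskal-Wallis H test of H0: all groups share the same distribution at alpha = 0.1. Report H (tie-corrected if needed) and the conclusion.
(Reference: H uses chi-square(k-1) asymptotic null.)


Step 1: Combine all N = 16 observations and assign midranks.
sorted (value, group, rank): (6,G2,1), (8,G3,2), (10,G1,3), (11,G4,4), (12,G2,5), (13,G1,6), (15,G1,7.5), (15,G4,7.5), (16,G2,9), (17,G2,10), (18,G3,11), (19,G1,12), (20,G4,13), (21,G3,14), (22,G2,15), (23,G3,16)
Step 2: Sum ranks within each group.
R_1 = 28.5 (n_1 = 4)
R_2 = 40 (n_2 = 5)
R_3 = 43 (n_3 = 4)
R_4 = 24.5 (n_4 = 3)
Step 3: H = 12/(N(N+1)) * sum(R_i^2/n_i) - 3(N+1)
     = 12/(16*17) * (28.5^2/4 + 40^2/5 + 43^2/4 + 24.5^2/3) - 3*17
     = 0.044118 * 1185.4 - 51
     = 1.296875.
Step 4: Ties present; correction factor C = 1 - 6/(16^3 - 16) = 0.998529. Corrected H = 1.296875 / 0.998529 = 1.298785.
Step 5: Under H0, H ~ chi^2(3); p-value = 0.729422.
Step 6: alpha = 0.1. fail to reject H0.

H = 1.2988, df = 3, p = 0.729422, fail to reject H0.


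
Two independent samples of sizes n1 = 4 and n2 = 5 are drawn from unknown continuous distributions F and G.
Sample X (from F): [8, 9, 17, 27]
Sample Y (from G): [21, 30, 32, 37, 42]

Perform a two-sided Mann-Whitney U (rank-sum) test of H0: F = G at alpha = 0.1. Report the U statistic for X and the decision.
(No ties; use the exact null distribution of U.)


Step 1: Combine and sort all 9 observations; assign midranks.
sorted (value, group): (8,X), (9,X), (17,X), (21,Y), (27,X), (30,Y), (32,Y), (37,Y), (42,Y)
ranks: 8->1, 9->2, 17->3, 21->4, 27->5, 30->6, 32->7, 37->8, 42->9
Step 2: Rank sum for X: R1 = 1 + 2 + 3 + 5 = 11.
Step 3: U_X = R1 - n1(n1+1)/2 = 11 - 4*5/2 = 11 - 10 = 1.
       U_Y = n1*n2 - U_X = 20 - 1 = 19.
Step 4: No ties, so the exact null distribution of U (based on enumerating the C(9,4) = 126 equally likely rank assignments) gives the two-sided p-value.
Step 5: p-value = 0.031746; compare to alpha = 0.1. reject H0.

U_X = 1, p = 0.031746, reject H0 at alpha = 0.1.


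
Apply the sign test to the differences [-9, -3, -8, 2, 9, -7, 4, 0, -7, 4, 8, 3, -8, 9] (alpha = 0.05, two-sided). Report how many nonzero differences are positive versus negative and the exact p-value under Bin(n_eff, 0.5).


Step 1: Discard zero differences. Original n = 14; n_eff = number of nonzero differences = 13.
Nonzero differences (with sign): -9, -3, -8, +2, +9, -7, +4, -7, +4, +8, +3, -8, +9
Step 2: Count signs: positive = 7, negative = 6.
Step 3: Under H0: P(positive) = 0.5, so the number of positives S ~ Bin(13, 0.5).
Step 4: Two-sided exact p-value = sum of Bin(13,0.5) probabilities at or below the observed probability = 1.000000.
Step 5: alpha = 0.05. fail to reject H0.

n_eff = 13, pos = 7, neg = 6, p = 1.000000, fail to reject H0.


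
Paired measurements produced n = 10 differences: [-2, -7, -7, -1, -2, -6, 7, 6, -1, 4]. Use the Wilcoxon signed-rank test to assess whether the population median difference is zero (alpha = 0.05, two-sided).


Step 1: Drop any zero differences (none here) and take |d_i|.
|d| = [2, 7, 7, 1, 2, 6, 7, 6, 1, 4]
Step 2: Midrank |d_i| (ties get averaged ranks).
ranks: |2|->3.5, |7|->9, |7|->9, |1|->1.5, |2|->3.5, |6|->6.5, |7|->9, |6|->6.5, |1|->1.5, |4|->5
Step 3: Attach original signs; sum ranks with positive sign and with negative sign.
W+ = 9 + 6.5 + 5 = 20.5
W- = 3.5 + 9 + 9 + 1.5 + 3.5 + 6.5 + 1.5 = 34.5
(Check: W+ + W- = 55 should equal n(n+1)/2 = 55.)
Step 4: Test statistic W = min(W+, W-) = 20.5.
Step 5: Ties in |d|, so use the tie-corrected normal approximation.
        E[W] = n(n+1)/4 = 10*11/4 = 27.5.
        Tie groups: |d|=1 (t=2), |d|=2 (t=2), |d|=6 (t=2), |d|=7 (t=3); sum(t^3 - t) = 42.
        Var[W] = n(n+1)(2n+1)/24 - sum(t^3-t)/48 = 2310/24 - 42/48 = 95.375.
        z = (W - E[W]) / sqrt(Var[W]) = (20.5 - 27.5) / 9.7660 = -0.7168.
        Two-sided p = 2*Phi(z) = 0.473515.
Step 6: alpha = 0.05. fail to reject H0.

W+ = 20.5, W- = 34.5, W = min = 20.5, p = 0.473515, fail to reject H0.
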